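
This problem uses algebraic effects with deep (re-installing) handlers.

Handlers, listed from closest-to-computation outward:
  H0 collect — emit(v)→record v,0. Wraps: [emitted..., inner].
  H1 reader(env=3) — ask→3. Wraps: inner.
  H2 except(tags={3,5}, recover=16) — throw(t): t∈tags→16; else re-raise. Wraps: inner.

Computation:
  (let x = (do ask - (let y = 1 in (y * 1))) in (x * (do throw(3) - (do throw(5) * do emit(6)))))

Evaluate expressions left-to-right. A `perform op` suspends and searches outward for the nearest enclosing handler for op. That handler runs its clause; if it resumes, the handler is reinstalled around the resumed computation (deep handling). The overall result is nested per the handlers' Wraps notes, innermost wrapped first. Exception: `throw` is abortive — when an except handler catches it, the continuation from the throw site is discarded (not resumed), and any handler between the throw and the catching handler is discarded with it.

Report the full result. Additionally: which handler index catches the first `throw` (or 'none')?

Answer: 16 ; first throw caught by: H2

Working:
ask @ H1 ⇒ 3
throw(3) @ H2 caught ⇒ 16
= 16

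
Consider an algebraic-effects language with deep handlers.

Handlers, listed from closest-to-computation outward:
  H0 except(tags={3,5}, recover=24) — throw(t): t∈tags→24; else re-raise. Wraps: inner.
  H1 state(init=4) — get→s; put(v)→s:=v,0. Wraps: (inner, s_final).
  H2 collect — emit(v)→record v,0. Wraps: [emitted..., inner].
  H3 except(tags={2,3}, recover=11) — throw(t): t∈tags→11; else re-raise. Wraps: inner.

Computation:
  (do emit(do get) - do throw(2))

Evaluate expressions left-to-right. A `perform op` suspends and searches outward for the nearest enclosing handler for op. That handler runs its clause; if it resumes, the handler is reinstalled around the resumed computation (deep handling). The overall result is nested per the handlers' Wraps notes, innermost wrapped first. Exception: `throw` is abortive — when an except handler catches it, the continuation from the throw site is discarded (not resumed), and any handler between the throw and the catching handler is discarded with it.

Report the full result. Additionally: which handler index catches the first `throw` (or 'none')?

Step-by-step:
get @ H1 ⇒ 4
emit(4) @ H2 ⇒ out+=4
throw(2) @ H0 re-raised
throw(2) @ H3 caught ⇒ 11
= 11

Answer: 11 ; first throw caught by: H3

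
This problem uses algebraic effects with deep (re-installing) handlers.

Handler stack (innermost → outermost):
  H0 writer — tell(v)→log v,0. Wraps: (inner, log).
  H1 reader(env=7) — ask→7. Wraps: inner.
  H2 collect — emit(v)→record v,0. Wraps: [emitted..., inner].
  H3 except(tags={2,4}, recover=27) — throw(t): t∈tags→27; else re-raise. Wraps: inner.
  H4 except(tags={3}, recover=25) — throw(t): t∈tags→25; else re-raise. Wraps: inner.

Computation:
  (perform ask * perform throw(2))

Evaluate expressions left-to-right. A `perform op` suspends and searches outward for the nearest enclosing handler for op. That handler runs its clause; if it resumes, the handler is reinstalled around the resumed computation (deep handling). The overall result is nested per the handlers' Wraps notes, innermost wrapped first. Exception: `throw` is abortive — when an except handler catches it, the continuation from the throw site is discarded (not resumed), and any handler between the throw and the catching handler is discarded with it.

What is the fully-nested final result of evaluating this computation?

Answer: 27

Evaluation trace:
ask @ H1 ⇒ 7
throw(2) @ H3 caught ⇒ 27
H4 returns 27
= 27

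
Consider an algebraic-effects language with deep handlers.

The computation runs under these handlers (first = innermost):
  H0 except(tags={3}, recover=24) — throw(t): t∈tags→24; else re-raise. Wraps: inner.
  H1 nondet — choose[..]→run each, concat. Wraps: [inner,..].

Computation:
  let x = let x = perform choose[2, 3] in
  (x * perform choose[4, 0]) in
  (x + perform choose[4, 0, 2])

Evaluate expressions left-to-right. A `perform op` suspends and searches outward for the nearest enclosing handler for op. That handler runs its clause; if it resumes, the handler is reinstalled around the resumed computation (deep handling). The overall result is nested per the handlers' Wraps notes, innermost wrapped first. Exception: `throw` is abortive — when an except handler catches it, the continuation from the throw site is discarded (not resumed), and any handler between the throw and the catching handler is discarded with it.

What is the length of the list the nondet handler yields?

Evaluation trace:
choose[2, 3] @ H1
  branch[0] choose=2:
    choose[4, 0] @ H1
      branch[0] choose=4:
        choose[4, 0, 2] @ H1
          branch[0] choose=4:
            H0 returns 12
            H1 returns [12]
          branch[1] choose=0:
            H0 returns 8
            H1 returns [8]
          branch[2] choose=2:
            H0 returns 10
            H1 returns [10]
      branch[1] choose=0:
        choose[4, 0, 2] @ H1
          branch[0] choose=4:
            H0 returns 4
            H1 returns [4]
          branch[1] choose=0:
            H0 returns 0
            H1 returns [0]
          branch[2] choose=2:
            H0 returns 2
            H1 returns [2]
  branch[1] choose=3:
    choose[4, 0] @ H1
      branch[0] choose=4:
        choose[4, 0, 2] @ H1
          branch[0] choose=4:
            H0 returns 16
            H1 returns [16]
          branch[1] choose=0:
            H0 returns 12
            H1 returns [12]
          branch[2] choose=2:
            H0 returns 14
            H1 returns [14]
      branch[1] choose=0:
        choose[4, 0, 2] @ H1
          branch[0] choose=4:
            H0 returns 4
            H1 returns [4]
          branch[1] choose=0:
            H0 returns 0
            H1 returns [0]
          branch[2] choose=2:
            H0 returns 2
            H1 returns [2]
= [12, 8, 10, 4, 0, 2, 16, 12, 14, 4, 0, 2]

Answer: 12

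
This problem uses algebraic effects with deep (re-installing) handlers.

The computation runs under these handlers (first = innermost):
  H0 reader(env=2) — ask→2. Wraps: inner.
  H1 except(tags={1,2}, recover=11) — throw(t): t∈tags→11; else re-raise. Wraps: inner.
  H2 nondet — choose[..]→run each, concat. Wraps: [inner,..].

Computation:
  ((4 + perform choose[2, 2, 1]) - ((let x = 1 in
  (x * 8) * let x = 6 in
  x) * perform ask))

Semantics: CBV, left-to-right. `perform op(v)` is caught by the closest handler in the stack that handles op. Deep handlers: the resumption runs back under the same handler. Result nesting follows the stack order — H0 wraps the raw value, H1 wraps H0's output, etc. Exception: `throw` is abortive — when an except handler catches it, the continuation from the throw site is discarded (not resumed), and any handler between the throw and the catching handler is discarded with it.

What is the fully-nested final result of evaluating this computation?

Working:
choose[2, 2, 1] @ H2
  branch[0] choose=2:
    ask @ H0 ⇒ 2
    H0 returns -90
    H1 returns -90
    H2 returns [-90]
  branch[1] choose=2:
    ask @ H0 ⇒ 2
    H0 returns -90
    H1 returns -90
    H2 returns [-90]
  branch[2] choose=1:
    ask @ H0 ⇒ 2
    H0 returns -91
    H1 returns -91
    H2 returns [-91]
= [-90, -90, -91]

Answer: [-90, -90, -91]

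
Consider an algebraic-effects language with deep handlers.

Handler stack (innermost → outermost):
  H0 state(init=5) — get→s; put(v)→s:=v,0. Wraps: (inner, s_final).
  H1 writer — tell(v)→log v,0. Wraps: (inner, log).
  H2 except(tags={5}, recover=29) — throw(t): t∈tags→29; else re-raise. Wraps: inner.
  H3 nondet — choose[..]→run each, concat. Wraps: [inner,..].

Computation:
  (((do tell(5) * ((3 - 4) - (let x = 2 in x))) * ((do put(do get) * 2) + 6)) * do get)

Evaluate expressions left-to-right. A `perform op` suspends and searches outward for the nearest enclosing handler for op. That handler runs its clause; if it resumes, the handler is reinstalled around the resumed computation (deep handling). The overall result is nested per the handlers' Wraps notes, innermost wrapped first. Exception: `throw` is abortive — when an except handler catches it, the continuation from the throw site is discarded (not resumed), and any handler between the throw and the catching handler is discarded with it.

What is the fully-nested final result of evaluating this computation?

Answer: [((0, 5), (5))]

Working:
tell(5) @ H1 ⇒ log+=5
get @ H0 ⇒ 5
put(5) @ H0 ⇒ s:=5
get @ H0 ⇒ 5
H0 returns (0, 5)
H1 returns ((0, 5), (5))
H2 returns ((0, 5), (5))
H3 returns [((0, 5), (5))]
= [((0, 5), (5))]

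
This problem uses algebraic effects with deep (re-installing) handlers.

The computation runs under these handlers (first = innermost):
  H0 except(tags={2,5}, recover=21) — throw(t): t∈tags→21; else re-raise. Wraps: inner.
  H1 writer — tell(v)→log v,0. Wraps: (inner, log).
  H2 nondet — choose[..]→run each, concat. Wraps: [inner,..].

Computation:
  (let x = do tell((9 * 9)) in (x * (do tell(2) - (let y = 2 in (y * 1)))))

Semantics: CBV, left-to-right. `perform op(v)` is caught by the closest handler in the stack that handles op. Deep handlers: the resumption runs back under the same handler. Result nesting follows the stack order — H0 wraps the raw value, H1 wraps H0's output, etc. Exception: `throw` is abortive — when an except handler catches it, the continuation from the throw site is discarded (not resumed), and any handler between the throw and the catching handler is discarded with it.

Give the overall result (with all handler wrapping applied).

Evaluation trace:
tell(81) @ H1 ⇒ log+=81
tell(2) @ H1 ⇒ log+=2
H0 returns 0
H1 returns (0, (81, 2))
H2 returns [(0, (81, 2))]
= [(0, (81, 2))]

Answer: [(0, (81, 2))]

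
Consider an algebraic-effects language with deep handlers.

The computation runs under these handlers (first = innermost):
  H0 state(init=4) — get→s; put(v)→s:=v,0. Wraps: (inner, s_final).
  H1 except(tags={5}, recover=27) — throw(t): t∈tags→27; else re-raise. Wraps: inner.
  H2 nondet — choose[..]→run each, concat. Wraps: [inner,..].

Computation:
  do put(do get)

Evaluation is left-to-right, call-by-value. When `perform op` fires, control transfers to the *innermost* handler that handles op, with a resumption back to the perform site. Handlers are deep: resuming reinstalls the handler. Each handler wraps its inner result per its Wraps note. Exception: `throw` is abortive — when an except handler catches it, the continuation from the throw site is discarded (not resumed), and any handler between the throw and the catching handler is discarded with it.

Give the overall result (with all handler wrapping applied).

Working:
get @ H0 ⇒ 4
put(4) @ H0 ⇒ s:=4
H0 returns (0, 4)
H1 returns (0, 4)
H2 returns [(0, 4)]
= [(0, 4)]

Answer: [(0, 4)]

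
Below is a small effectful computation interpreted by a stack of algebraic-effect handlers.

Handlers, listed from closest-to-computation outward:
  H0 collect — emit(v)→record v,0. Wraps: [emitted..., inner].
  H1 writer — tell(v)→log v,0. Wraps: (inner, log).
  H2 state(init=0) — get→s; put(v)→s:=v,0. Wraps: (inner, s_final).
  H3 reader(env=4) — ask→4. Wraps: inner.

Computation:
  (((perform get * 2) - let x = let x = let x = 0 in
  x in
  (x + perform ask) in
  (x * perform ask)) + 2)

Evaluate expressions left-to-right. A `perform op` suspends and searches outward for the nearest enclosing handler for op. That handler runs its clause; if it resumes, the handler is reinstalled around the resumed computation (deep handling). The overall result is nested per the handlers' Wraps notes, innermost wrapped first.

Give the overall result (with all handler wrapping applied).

Answer: (([-14], ()), 0)

Working:
get @ H2 ⇒ 0
ask @ H3 ⇒ 4
ask @ H3 ⇒ 4
H0 returns [-14]
H1 returns ([-14], ())
H2 returns (([-14], ()), 0)
H3 returns (([-14], ()), 0)
= (([-14], ()), 0)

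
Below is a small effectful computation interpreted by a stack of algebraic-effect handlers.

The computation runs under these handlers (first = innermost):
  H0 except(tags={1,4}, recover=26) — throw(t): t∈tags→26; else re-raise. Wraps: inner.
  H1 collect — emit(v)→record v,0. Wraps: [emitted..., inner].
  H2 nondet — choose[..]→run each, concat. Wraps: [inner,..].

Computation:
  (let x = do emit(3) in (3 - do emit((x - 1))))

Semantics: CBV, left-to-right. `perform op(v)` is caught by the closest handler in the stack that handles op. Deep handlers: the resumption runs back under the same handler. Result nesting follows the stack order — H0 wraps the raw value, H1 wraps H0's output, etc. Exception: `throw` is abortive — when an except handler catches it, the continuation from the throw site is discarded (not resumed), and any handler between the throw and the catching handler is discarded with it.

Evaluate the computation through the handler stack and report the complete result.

Evaluation trace:
emit(3) @ H1 ⇒ out+=3
emit(-1) @ H1 ⇒ out+=-1
H0 returns 3
H1 returns [3, -1, 3]
H2 returns [[3, -1, 3]]
= [[3, -1, 3]]

Answer: [[3, -1, 3]]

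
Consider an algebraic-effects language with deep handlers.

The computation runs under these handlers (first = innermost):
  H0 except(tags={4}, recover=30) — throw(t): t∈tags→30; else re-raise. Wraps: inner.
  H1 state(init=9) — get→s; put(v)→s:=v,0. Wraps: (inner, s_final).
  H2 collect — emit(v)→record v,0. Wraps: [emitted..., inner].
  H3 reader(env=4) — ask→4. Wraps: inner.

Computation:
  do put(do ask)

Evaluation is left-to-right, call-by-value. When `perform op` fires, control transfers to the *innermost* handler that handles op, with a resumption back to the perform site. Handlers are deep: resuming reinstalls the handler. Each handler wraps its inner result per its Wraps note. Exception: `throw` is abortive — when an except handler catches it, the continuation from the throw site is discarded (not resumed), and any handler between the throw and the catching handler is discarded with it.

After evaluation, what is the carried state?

Answer: 4

Step-by-step:
ask @ H3 ⇒ 4
put(4) @ H1 ⇒ s:=4
H0 returns 0
H1 returns (0, 4)
H2 returns [(0, 4)]
H3 returns [(0, 4)]
= [(0, 4)]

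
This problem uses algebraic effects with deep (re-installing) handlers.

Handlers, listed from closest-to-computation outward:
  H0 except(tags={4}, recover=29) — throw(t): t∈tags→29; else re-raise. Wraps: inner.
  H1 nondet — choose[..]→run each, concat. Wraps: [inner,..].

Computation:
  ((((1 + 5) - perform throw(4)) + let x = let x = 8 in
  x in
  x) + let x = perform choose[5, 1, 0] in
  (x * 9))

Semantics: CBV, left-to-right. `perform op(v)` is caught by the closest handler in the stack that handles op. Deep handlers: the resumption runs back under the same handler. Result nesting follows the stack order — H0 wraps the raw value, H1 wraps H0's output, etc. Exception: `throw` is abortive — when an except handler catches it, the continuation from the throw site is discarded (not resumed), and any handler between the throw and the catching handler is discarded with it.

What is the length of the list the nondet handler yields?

Answer: 1

Evaluation trace:
throw(4) @ H0 caught ⇒ 29
H1 returns [29]
= [29]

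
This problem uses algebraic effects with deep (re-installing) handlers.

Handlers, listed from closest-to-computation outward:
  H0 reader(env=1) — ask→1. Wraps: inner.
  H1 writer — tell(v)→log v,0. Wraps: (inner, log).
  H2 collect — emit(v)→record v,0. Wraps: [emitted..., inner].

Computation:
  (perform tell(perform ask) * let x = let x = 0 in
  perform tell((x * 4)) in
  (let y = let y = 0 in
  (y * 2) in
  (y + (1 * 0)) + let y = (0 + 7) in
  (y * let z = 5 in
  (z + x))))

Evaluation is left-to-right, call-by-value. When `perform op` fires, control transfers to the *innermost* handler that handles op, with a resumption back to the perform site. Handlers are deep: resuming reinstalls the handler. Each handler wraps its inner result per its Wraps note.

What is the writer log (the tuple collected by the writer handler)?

Working:
ask @ H0 ⇒ 1
tell(1) @ H1 ⇒ log+=1
tell(0) @ H1 ⇒ log+=0
H0 returns 0
H1 returns (0, (1, 0))
H2 returns [(0, (1, 0))]
= [(0, (1, 0))]

Answer: (1, 0)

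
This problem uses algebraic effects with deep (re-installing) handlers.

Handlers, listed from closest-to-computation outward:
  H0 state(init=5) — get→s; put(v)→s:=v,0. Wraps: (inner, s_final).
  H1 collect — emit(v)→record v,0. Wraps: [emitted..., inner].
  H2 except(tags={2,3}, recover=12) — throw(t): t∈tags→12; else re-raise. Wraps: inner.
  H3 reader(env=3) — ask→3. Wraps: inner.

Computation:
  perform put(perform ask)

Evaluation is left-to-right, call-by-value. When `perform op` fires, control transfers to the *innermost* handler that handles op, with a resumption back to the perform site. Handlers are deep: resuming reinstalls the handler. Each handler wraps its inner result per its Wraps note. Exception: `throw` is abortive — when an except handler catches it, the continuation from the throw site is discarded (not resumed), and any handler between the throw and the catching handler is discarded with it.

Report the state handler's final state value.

Answer: 3

Evaluation trace:
ask @ H3 ⇒ 3
put(3) @ H0 ⇒ s:=3
H0 returns (0, 3)
H1 returns [(0, 3)]
H2 returns [(0, 3)]
H3 returns [(0, 3)]
= [(0, 3)]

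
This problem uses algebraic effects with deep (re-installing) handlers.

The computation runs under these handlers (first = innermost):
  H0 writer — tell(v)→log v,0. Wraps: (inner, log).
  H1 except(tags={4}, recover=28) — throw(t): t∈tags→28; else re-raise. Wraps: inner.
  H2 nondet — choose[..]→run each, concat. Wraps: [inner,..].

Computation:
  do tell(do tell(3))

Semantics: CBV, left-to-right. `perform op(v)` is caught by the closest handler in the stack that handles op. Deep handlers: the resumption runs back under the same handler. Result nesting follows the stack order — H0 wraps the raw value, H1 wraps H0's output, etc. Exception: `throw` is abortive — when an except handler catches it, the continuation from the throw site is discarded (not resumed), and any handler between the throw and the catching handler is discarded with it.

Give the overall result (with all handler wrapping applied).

Working:
tell(3) @ H0 ⇒ log+=3
tell(0) @ H0 ⇒ log+=0
H0 returns (0, (3, 0))
H1 returns (0, (3, 0))
H2 returns [(0, (3, 0))]
= [(0, (3, 0))]

Answer: [(0, (3, 0))]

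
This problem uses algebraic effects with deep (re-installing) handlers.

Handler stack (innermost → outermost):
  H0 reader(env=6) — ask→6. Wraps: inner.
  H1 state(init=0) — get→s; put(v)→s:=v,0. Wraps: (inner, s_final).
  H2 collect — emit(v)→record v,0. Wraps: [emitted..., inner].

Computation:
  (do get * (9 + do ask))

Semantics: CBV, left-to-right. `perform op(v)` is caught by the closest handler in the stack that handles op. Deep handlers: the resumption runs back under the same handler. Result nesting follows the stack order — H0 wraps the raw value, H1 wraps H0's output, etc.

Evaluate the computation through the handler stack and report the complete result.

Working:
get @ H1 ⇒ 0
ask @ H0 ⇒ 6
H0 returns 0
H1 returns (0, 0)
H2 returns [(0, 0)]
= [(0, 0)]

Answer: [(0, 0)]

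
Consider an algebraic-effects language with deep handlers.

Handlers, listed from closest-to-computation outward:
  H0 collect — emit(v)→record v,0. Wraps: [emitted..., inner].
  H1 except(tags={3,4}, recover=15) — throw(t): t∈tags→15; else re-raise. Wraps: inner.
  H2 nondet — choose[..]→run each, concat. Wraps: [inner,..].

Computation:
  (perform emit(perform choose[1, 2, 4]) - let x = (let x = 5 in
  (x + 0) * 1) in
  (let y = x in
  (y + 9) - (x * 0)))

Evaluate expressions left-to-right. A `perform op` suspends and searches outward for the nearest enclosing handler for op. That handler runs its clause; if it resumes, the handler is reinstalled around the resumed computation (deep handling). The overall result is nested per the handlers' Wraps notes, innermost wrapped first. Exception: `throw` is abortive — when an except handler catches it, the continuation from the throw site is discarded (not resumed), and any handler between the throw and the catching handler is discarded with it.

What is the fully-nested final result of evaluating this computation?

Answer: [[1, -14], [2, -14], [4, -14]]

Step-by-step:
choose[1, 2, 4] @ H2
  branch[0] choose=1:
    emit(1) @ H0 ⇒ out+=1
    H0 returns [1, -14]
    H1 returns [1, -14]
    H2 returns [[1, -14]]
  branch[1] choose=2:
    emit(2) @ H0 ⇒ out+=2
    H0 returns [2, -14]
    H1 returns [2, -14]
    H2 returns [[2, -14]]
  branch[2] choose=4:
    emit(4) @ H0 ⇒ out+=4
    H0 returns [4, -14]
    H1 returns [4, -14]
    H2 returns [[4, -14]]
= [[1, -14], [2, -14], [4, -14]]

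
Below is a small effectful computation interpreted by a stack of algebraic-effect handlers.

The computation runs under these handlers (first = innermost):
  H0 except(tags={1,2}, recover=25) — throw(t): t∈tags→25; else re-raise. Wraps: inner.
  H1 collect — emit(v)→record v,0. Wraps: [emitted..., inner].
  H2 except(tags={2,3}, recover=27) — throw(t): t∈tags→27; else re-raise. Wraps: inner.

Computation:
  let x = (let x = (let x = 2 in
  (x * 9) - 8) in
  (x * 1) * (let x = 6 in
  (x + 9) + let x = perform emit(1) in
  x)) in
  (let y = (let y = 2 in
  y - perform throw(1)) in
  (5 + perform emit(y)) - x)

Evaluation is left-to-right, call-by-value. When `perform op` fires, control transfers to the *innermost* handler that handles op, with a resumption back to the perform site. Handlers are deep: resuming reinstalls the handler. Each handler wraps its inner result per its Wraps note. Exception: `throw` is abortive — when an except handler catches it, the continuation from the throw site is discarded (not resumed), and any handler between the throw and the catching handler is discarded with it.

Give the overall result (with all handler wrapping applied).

Evaluation trace:
emit(1) @ H1 ⇒ out+=1
throw(1) @ H0 caught ⇒ 25
H1 returns [1, 25]
H2 returns [1, 25]
= [1, 25]

Answer: [1, 25]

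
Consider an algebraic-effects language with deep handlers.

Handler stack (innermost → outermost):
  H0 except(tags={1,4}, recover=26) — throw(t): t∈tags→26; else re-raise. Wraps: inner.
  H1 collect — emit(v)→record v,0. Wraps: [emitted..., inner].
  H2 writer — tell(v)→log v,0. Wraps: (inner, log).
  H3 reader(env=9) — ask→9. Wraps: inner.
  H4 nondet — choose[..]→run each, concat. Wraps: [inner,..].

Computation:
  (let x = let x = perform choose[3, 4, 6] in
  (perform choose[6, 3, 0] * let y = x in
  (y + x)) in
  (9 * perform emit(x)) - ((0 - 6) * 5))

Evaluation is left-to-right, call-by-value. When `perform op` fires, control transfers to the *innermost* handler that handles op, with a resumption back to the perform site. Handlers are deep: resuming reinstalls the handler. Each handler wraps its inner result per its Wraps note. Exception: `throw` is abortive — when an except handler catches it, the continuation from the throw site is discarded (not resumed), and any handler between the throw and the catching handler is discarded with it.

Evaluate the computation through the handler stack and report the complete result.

Answer: [([36, 30], ()), ([18, 30], ()), ([0, 30], ()), ([48, 30], ()), ([24, 30], ()), ([0, 30], ()), ([72, 30], ()), ([36, 30], ()), ([0, 30], ())]

Evaluation trace:
choose[3, 4, 6] @ H4
  branch[0] choose=3:
    choose[6, 3, 0] @ H4
      branch[0] choose=6:
        emit(36) @ H1 ⇒ out+=36
        H0 returns 30
        H1 returns [36, 30]
        H2 returns ([36, 30], ())
        H3 returns ([36, 30], ())
        H4 returns [([36, 30], ())]
      branch[1] choose=3:
        emit(18) @ H1 ⇒ out+=18
        H0 returns 30
        H1 returns [18, 30]
        H2 returns ([18, 30], ())
        H3 returns ([18, 30], ())
        H4 returns [([18, 30], ())]
      branch[2] choose=0:
        emit(0) @ H1 ⇒ out+=0
        H0 returns 30
        H1 returns [0, 30]
        H2 returns ([0, 30], ())
        H3 returns ([0, 30], ())
        H4 returns [([0, 30], ())]
  branch[1] choose=4:
    choose[6, 3, 0] @ H4
      branch[0] choose=6:
        emit(48) @ H1 ⇒ out+=48
        H0 returns 30
        H1 returns [48, 30]
        H2 returns ([48, 30], ())
        H3 returns ([48, 30], ())
        H4 returns [([48, 30], ())]
      branch[1] choose=3:
        emit(24) @ H1 ⇒ out+=24
        H0 returns 30
        H1 returns [24, 30]
        H2 returns ([24, 30], ())
        H3 returns ([24, 30], ())
        H4 returns [([24, 30], ())]
      branch[2] choose=0:
        emit(0) @ H1 ⇒ out+=0
        H0 returns 30
        H1 returns [0, 30]
        H2 returns ([0, 30], ())
        H3 returns ([0, 30], ())
        H4 returns [([0, 30], ())]
  branch[2] choose=6:
    choose[6, 3, 0] @ H4
      branch[0] choose=6:
        emit(72) @ H1 ⇒ out+=72
        H0 returns 30
        H1 returns [72, 30]
        H2 returns ([72, 30], ())
        H3 returns ([72, 30], ())
        H4 returns [([72, 30], ())]
      branch[1] choose=3:
        emit(36) @ H1 ⇒ out+=36
        H0 returns 30
        H1 returns [36, 30]
        H2 returns ([36, 30], ())
        H3 returns ([36, 30], ())
        H4 returns [([36, 30], ())]
      branch[2] choose=0:
        emit(0) @ H1 ⇒ out+=0
        H0 returns 30
        H1 returns [0, 30]
        H2 returns ([0, 30], ())
        H3 returns ([0, 30], ())
        H4 returns [([0, 30], ())]
= [([36, 30], ()), ([18, 30], ()), ([0, 30], ()), ([48, 30], ()), ([24, 30], ()), ([0, 30], ()), ([72, 30], ()), ([36, 30], ()), ([0, 30], ())]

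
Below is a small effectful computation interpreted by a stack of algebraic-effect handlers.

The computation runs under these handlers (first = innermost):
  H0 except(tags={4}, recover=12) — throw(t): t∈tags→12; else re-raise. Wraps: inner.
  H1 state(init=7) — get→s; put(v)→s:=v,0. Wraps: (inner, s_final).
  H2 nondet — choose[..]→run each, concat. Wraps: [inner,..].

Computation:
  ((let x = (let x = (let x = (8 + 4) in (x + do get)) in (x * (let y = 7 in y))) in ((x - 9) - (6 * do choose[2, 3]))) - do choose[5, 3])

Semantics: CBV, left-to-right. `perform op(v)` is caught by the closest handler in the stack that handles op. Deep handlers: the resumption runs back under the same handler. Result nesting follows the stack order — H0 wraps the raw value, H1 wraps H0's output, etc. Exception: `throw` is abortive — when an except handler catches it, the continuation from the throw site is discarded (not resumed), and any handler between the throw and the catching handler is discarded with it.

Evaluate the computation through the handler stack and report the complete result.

Evaluation trace:
get @ H1 ⇒ 7
choose[2, 3] @ H2
  branch[0] choose=2:
    choose[5, 3] @ H2
      branch[0] choose=5:
        H0 returns 107
        H1 returns (107, 7)
        H2 returns [(107, 7)]
      branch[1] choose=3:
        H0 returns 109
        H1 returns (109, 7)
        H2 returns [(109, 7)]
  branch[1] choose=3:
    choose[5, 3] @ H2
      branch[0] choose=5:
        H0 returns 101
        H1 returns (101, 7)
        H2 returns [(101, 7)]
      branch[1] choose=3:
        H0 returns 103
        H1 returns (103, 7)
        H2 returns [(103, 7)]
= [(107, 7), (109, 7), (101, 7), (103, 7)]

Answer: [(107, 7), (109, 7), (101, 7), (103, 7)]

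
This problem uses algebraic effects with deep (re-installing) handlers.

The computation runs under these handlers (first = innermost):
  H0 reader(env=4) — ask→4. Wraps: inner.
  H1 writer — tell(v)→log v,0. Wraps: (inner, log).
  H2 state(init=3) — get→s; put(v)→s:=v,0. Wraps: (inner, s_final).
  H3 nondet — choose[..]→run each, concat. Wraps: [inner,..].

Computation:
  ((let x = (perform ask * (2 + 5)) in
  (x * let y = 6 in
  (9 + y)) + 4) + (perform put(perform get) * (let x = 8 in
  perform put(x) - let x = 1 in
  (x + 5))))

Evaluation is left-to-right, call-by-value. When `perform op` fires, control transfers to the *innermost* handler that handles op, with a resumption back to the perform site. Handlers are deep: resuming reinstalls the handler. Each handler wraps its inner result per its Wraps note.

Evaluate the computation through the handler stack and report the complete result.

Answer: [((424, ()), 8)]

Step-by-step:
ask @ H0 ⇒ 4
get @ H2 ⇒ 3
put(3) @ H2 ⇒ s:=3
put(8) @ H2 ⇒ s:=8
H0 returns 424
H1 returns (424, ())
H2 returns ((424, ()), 8)
H3 returns [((424, ()), 8)]
= [((424, ()), 8)]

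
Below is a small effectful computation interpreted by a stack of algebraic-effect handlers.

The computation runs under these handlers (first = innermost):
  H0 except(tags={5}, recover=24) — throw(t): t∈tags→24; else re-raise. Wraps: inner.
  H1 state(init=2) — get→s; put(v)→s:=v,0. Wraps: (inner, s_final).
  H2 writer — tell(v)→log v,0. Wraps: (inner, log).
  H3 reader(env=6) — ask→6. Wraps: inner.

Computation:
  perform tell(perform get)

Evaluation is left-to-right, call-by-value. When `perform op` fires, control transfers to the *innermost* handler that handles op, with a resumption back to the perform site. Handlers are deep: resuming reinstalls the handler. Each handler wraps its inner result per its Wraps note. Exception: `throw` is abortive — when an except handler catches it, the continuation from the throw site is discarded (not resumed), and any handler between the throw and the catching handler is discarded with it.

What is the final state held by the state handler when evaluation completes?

Answer: 2

Evaluation trace:
get @ H1 ⇒ 2
tell(2) @ H2 ⇒ log+=2
H0 returns 0
H1 returns (0, 2)
H2 returns ((0, 2), (2))
H3 returns ((0, 2), (2))
= ((0, 2), (2))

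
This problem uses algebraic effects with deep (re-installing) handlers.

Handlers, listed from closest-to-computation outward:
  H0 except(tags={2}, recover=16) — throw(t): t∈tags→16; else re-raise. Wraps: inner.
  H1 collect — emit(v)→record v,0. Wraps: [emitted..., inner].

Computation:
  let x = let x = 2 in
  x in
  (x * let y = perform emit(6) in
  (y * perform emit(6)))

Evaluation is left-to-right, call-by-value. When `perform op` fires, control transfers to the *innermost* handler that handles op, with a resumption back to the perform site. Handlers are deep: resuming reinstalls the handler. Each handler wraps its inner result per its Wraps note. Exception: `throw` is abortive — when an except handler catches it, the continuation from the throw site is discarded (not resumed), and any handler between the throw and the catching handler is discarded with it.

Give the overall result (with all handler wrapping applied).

Working:
emit(6) @ H1 ⇒ out+=6
emit(6) @ H1 ⇒ out+=6
H0 returns 0
H1 returns [6, 6, 0]
= [6, 6, 0]

Answer: [6, 6, 0]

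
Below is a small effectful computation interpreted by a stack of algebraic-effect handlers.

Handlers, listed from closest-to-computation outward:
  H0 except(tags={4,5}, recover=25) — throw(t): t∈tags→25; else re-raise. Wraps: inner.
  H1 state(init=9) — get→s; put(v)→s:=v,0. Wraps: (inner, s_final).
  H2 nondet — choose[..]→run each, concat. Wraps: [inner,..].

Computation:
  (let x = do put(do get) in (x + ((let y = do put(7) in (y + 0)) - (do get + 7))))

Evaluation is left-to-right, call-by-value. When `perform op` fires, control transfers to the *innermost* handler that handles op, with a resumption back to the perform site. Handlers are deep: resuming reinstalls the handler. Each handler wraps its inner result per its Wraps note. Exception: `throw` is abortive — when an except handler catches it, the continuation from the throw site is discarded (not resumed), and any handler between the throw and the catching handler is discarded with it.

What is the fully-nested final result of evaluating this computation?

Step-by-step:
get @ H1 ⇒ 9
put(9) @ H1 ⇒ s:=9
put(7) @ H1 ⇒ s:=7
get @ H1 ⇒ 7
H0 returns -14
H1 returns (-14, 7)
H2 returns [(-14, 7)]
= [(-14, 7)]

Answer: [(-14, 7)]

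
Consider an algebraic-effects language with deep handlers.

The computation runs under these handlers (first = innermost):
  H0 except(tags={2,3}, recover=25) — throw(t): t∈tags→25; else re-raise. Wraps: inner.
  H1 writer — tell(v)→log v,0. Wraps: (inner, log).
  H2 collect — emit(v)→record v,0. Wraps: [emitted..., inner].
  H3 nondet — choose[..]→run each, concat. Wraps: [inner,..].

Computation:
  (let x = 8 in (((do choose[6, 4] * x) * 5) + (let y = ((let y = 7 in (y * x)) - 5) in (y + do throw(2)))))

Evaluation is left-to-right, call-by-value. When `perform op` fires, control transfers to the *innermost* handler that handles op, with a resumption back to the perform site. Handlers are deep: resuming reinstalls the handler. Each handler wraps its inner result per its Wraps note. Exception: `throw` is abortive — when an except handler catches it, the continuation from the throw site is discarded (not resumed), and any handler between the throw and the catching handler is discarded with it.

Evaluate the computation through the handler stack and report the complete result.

Answer: [[(25, ())], [(25, ())]]

Step-by-step:
choose[6, 4] @ H3
  branch[0] choose=6:
    throw(2) @ H0 caught ⇒ 25
    H1 returns (25, ())
    H2 returns [(25, ())]
    H3 returns [[(25, ())]]
  branch[1] choose=4:
    throw(2) @ H0 caught ⇒ 25
    H1 returns (25, ())
    H2 returns [(25, ())]
    H3 returns [[(25, ())]]
= [[(25, ())], [(25, ())]]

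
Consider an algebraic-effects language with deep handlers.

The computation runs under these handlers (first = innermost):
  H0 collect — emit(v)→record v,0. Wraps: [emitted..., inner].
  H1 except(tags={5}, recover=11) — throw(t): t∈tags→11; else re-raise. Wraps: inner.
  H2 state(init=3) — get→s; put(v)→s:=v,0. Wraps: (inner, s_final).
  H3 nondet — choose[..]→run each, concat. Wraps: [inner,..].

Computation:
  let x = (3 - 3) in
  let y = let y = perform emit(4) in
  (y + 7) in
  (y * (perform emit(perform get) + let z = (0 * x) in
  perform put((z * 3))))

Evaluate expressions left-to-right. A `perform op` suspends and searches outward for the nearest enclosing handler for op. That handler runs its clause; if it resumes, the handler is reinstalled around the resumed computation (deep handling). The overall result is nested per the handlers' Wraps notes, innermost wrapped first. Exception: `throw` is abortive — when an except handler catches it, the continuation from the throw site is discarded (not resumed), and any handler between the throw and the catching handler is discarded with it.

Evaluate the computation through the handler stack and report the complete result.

Answer: [([4, 3, 0], 0)]

Step-by-step:
emit(4) @ H0 ⇒ out+=4
get @ H2 ⇒ 3
emit(3) @ H0 ⇒ out+=3
put(0) @ H2 ⇒ s:=0
H0 returns [4, 3, 0]
H1 returns [4, 3, 0]
H2 returns ([4, 3, 0], 0)
H3 returns [([4, 3, 0], 0)]
= [([4, 3, 0], 0)]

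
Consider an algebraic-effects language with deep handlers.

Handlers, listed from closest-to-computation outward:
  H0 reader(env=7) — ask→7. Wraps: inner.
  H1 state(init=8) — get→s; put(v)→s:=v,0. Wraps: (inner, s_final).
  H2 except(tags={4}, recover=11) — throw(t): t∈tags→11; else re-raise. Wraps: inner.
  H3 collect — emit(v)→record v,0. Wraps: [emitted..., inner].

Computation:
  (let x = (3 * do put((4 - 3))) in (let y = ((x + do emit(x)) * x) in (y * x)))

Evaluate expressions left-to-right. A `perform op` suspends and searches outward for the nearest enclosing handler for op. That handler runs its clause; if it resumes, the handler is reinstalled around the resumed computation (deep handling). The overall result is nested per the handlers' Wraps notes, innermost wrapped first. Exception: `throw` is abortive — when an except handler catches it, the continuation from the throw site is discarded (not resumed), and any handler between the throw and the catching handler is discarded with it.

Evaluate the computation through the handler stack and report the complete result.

Answer: [0, (0, 1)]

Working:
put(1) @ H1 ⇒ s:=1
emit(0) @ H3 ⇒ out+=0
H0 returns 0
H1 returns (0, 1)
H2 returns (0, 1)
H3 returns [0, (0, 1)]
= [0, (0, 1)]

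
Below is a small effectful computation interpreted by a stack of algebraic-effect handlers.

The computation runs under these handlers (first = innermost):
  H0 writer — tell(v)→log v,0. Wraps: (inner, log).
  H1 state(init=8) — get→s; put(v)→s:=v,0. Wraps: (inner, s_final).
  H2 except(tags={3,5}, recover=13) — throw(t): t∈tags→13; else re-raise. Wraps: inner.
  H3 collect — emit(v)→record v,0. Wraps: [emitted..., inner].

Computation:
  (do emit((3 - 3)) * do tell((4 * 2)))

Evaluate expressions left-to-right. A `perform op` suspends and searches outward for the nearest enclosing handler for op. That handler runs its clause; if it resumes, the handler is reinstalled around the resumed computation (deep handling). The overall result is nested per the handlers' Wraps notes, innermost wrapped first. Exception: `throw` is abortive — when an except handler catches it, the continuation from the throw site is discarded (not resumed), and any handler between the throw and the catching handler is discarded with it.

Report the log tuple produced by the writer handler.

Answer: (8)

Evaluation trace:
emit(0) @ H3 ⇒ out+=0
tell(8) @ H0 ⇒ log+=8
H0 returns (0, (8))
H1 returns ((0, (8)), 8)
H2 returns ((0, (8)), 8)
H3 returns [0, ((0, (8)), 8)]
= [0, ((0, (8)), 8)]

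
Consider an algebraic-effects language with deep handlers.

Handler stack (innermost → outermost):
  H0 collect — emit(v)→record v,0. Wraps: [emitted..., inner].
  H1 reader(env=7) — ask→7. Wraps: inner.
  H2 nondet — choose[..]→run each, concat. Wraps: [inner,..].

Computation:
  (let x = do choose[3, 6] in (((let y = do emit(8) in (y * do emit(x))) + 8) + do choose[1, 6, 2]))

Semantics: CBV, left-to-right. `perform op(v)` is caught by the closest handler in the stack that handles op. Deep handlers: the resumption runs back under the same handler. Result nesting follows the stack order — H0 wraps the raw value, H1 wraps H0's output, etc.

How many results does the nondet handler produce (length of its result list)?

Working:
choose[3, 6] @ H2
  branch[0] choose=3:
    emit(8) @ H0 ⇒ out+=8
    emit(3) @ H0 ⇒ out+=3
    choose[1, 6, 2] @ H2
      branch[0] choose=1:
        H0 returns [8, 3, 9]
        H1 returns [8, 3, 9]
        H2 returns [[8, 3, 9]]
      branch[1] choose=6:
        H0 returns [8, 3, 14]
        H1 returns [8, 3, 14]
        H2 returns [[8, 3, 14]]
      branch[2] choose=2:
        H0 returns [8, 3, 10]
        H1 returns [8, 3, 10]
        H2 returns [[8, 3, 10]]
  branch[1] choose=6:
    emit(8) @ H0 ⇒ out+=8
    emit(6) @ H0 ⇒ out+=6
    choose[1, 6, 2] @ H2
      branch[0] choose=1:
        H0 returns [8, 6, 9]
        H1 returns [8, 6, 9]
        H2 returns [[8, 6, 9]]
      branch[1] choose=6:
        H0 returns [8, 6, 14]
        H1 returns [8, 6, 14]
        H2 returns [[8, 6, 14]]
      branch[2] choose=2:
        H0 returns [8, 6, 10]
        H1 returns [8, 6, 10]
        H2 returns [[8, 6, 10]]
= [[8, 3, 9], [8, 3, 14], [8, 3, 10], [8, 6, 9], [8, 6, 14], [8, 6, 10]]

Answer: 6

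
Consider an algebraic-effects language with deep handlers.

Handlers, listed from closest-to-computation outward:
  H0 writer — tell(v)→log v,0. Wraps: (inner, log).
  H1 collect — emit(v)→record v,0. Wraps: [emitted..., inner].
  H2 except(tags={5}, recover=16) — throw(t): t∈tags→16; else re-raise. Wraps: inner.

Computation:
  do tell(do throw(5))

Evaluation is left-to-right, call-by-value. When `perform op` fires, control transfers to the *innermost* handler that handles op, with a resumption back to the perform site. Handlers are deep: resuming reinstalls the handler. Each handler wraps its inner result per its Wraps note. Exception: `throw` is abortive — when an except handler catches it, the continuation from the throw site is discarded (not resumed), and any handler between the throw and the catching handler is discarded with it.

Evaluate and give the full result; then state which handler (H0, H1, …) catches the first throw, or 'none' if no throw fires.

Answer: 16 ; first throw caught by: H2

Working:
throw(5) @ H2 caught ⇒ 16
= 16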